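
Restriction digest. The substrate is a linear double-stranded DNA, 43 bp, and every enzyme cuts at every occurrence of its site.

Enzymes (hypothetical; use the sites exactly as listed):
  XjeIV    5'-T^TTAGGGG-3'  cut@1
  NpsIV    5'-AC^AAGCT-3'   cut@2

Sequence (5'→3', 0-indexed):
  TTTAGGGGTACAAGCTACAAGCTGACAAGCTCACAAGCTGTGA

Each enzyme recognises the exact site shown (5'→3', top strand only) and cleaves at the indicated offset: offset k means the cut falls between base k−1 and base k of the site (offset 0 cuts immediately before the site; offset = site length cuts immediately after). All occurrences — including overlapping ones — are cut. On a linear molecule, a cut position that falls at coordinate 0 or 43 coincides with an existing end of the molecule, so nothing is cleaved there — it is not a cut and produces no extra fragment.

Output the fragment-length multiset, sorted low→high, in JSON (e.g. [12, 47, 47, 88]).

[1,7,8,8,9,10]

Site scan:
  XjeIV TTTAGGGG/1: at [0] ⇒ [1]
  NpsIV ACAAGCT/2: at [9, 16, 24, 32] ⇒ [11, 18, 26, 34]

All cut coordinates (distinct, sorted): [1, 11, 18, 26, 34]

Fragment lengths:
  [0,1): 1 bp
  [1,11): 10 bp
  [11,18): 7 bp
  [18,26): 8 bp
  [26,34): 8 bp
  [34,43): 9 bp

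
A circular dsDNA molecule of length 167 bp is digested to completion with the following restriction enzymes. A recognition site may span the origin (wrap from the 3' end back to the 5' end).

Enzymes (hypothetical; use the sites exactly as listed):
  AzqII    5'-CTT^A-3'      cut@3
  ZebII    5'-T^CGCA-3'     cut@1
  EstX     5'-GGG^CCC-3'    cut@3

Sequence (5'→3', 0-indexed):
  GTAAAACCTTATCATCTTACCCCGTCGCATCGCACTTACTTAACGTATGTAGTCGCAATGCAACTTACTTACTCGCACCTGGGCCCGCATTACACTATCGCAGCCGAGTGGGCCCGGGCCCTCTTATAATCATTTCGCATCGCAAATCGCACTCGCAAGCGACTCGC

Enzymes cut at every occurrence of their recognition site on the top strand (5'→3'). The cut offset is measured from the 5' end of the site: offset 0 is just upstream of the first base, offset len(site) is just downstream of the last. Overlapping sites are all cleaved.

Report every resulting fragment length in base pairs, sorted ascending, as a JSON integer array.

Scan for sites:
  AzqII (CTTA, off=3): starts [7, 15, 34, 38, 63, 67, 122] → cuts [10, 18, 37, 41, 66, 70, 125]
  ZebII (TCGCA, off=1): starts [24, 29, 52, 72, 97, 134, 139, 146, 152] → cuts [25, 30, 53, 73, 98, 135, 140, 147, 153]
  EstX (GGGCCC, off=3): starts [80, 109, 115] → cuts [83, 112, 118]

Pooled cuts: [10, 18, 25, 30, 37, 41, 53, 66, 70, 73, 83, 98, 112, 118, 125, 135, 140, 147, 153]

Fragments:
  10→18: 8 bp
  18→25: 7 bp
  25→30: 5 bp
  30→37: 7 bp
  37→41: 4 bp
  41→53: 12 bp
  53→66: 13 bp
  66→70: 4 bp
  70→73: 3 bp
  73→83: 10 bp
  83→98: 15 bp
  98→112: 14 bp
  112→118: 6 bp
  118→125: 7 bp
  125→135: 10 bp
  135→140: 5 bp
  140→147: 7 bp
  147→153: 6 bp
  153→10 (wrap): 167-153+10 = 24 bp

[3,4,4,5,5,6,6,7,7,7,7,8,10,10,12,13,14,15,24]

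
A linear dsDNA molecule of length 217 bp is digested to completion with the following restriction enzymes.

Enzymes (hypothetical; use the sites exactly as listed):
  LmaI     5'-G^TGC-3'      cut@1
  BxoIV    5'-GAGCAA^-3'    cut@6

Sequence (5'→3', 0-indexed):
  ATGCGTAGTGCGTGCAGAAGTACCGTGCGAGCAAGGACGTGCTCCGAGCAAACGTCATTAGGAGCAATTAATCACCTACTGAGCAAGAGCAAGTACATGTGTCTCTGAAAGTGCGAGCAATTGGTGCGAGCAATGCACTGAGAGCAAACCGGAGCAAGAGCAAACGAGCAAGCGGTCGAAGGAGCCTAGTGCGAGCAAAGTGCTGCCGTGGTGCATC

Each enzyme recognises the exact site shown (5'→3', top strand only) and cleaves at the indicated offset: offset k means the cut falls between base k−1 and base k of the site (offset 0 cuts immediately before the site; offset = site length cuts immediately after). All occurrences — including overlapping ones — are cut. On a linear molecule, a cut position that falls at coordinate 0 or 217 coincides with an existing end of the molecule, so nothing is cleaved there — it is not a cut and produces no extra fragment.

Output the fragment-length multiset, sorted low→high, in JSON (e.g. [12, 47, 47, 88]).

Per-enzyme occurrences:
  LmaI (GTGC, off=1): starts [7, 11, 24, 38, 110, 123, 188, 199, 210] → cuts [8, 12, 25, 39, 111, 124, 189, 200, 211]
  BxoIV (GAGCAA, off=6): starts [28, 45, 61, 80, 86, 114, 127, 141, 151, 157, 165, 192] → cuts [34, 51, 67, 86, 92, 120, 133, 147, 157, 163, 171, 198]

Pooled cuts: [8, 12, 25, 34, 39, 51, 67, 86, 92, 111, 120, 124, 133, 147, 157, 163, 171, 189, 198, 200, 211]

Fragment lengths:
  [0,8): 8 bp
  [8,12): 4 bp
  [12,25): 13 bp
  [25,34): 9 bp
  [34,39): 5 bp
  [39,51): 12 bp
  [51,67): 16 bp
  [67,86): 19 bp
  [86,92): 6 bp
  [92,111): 19 bp
  [111,120): 9 bp
  [120,124): 4 bp
  [124,133): 9 bp
  [133,147): 14 bp
  [147,157): 10 bp
  [157,163): 6 bp
  [163,171): 8 bp
  [171,189): 18 bp
  [189,198): 9 bp
  [198,200): 2 bp
  [200,211): 11 bp
  [211,217): 6 bp

[2,4,4,5,6,6,6,8,8,9,9,9,9,10,11,12,13,14,16,18,19,19]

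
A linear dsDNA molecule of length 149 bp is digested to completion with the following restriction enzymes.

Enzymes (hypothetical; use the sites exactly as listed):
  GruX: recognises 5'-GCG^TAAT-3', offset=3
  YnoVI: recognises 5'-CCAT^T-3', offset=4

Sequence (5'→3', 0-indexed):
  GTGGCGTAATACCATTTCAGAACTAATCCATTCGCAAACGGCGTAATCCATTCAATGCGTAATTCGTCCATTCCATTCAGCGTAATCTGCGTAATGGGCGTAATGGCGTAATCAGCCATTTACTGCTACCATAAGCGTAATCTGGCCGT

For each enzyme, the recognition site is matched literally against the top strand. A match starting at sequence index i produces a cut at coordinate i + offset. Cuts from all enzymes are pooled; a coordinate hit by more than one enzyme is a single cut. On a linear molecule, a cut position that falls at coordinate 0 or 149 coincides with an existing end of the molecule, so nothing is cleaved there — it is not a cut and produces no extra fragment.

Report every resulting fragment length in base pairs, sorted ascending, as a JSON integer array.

[5,6,6,8,8,8,9,9,9,11,12,12,12,16,18]

Site scan:
  GruX (GCGTAAT, off=3): starts [3, 40, 56, 79, 88, 97, 105, 134] → cuts [6, 43, 59, 82, 91, 100, 108, 137]
  YnoVI (CCATT, off=4): starts [11, 27, 47, 67, 72, 115] → cuts [15, 31, 51, 71, 76, 119]

Pooled cuts: [6, 15, 31, 43, 51, 59, 71, 76, 82, 91, 100, 108, 119, 137]

Fragment lengths:
  [0,6): 6 bp
  [6,15): 9 bp
  [15,31): 16 bp
  [31,43): 12 bp
  [43,51): 8 bp
  [51,59): 8 bp
  [59,71): 12 bp
  [71,76): 5 bp
  [76,82): 6 bp
  [82,91): 9 bp
  [91,100): 9 bp
  [100,108): 8 bp
  [108,119): 11 bp
  [119,137): 18 bp
  [137,149): 12 bp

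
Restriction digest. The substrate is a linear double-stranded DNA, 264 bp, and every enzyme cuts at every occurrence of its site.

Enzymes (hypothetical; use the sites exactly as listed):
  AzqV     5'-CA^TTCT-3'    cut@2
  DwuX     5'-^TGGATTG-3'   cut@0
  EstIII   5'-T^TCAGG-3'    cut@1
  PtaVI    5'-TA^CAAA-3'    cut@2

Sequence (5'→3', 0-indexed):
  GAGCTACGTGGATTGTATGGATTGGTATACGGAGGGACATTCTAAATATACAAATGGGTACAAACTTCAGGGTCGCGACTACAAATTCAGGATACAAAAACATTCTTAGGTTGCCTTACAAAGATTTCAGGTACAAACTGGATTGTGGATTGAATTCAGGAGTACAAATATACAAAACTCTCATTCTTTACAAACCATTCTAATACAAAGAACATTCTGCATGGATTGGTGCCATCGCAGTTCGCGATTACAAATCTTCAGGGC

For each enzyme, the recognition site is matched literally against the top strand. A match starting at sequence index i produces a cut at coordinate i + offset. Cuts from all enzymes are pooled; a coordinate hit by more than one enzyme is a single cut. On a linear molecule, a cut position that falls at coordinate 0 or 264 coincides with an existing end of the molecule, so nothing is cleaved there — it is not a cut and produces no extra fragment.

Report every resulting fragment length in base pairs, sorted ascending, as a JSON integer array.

[5,5,6,7,7,7,7,7,7,7,8,8,8,8,8,8,9,9,9,10,10,11,11,15,16,22,29]

Per-enzyme occurrences:
  AzqV (CATTCT, off=2): starts [37, 100, 181, 195, 212] → cuts [39, 102, 183, 197, 214]
  DwuX (TGGATTG, off=0): starts [8, 17, 138, 145, 221] → cuts [8, 17, 138, 145, 221]
  EstIII (TTCAGG, off=1): starts [65, 85, 125, 154, 256] → cuts [66, 86, 126, 155, 257]
  PtaVI (TACAAA, off=2): starts [48, 58, 79, 92, 116, 131, 162, 170, 188, 203, 248] → cuts [50, 60, 81, 94, 118, 133, 164, 172, 190, 205, 250]

Pooled cuts: [8, 17, 39, 50, 60, 66, 81, 86, 94, 102, 118, 126, 133, 138, 145, 155, 164, 172, 183, 190, 197, 205, 214, 221, 250, 257]

Fragments:
  [0,8): 8 bp
  [8,17): 9 bp
  [17,39): 22 bp
  [39,50): 11 bp
  [50,60): 10 bp
  [60,66): 6 bp
  [66,81): 15 bp
  [81,86): 5 bp
  [86,94): 8 bp
  [94,102): 8 bp
  [102,118): 16 bp
  [118,126): 8 bp
  [126,133): 7 bp
  [133,138): 5 bp
  [138,145): 7 bp
  [145,155): 10 bp
  [155,164): 9 bp
  [164,172): 8 bp
  [172,183): 11 bp
  [183,190): 7 bp
  [190,197): 7 bp
  [197,205): 8 bp
  [205,214): 9 bp
  [214,221): 7 bp
  [221,250): 29 bp
  [250,257): 7 bp
  [257,264): 7 bp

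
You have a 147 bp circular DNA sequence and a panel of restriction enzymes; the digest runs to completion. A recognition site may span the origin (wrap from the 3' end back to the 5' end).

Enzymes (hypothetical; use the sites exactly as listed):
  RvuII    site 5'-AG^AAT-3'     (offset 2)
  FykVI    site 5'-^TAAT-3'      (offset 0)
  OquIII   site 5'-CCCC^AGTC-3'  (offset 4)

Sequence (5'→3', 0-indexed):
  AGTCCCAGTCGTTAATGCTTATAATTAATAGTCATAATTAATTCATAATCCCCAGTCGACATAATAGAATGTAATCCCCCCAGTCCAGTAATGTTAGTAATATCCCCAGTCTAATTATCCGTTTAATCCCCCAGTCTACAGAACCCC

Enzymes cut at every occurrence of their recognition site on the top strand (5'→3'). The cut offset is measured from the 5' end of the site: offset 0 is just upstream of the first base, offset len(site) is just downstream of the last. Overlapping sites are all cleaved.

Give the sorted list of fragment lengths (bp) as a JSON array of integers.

[4,4,4,4,6,7,7,8,8,9,9,9,9,10,10,12,12,15]

Site scan:
  RvuII (AGAAT, off=2): starts [65] → cuts [67]
  FykVI (TAAT, off=0): starts [12, 21, 25, 34, 38, 45, 61, 71, 88, 97, 111, 123] → cuts [12, 21, 25, 34, 38, 45, 61, 71, 88, 97, 111, 123]
  OquIII (CCCCAGTC, off=4): starts [49, 77, 103, 128, 143] → cuts [0, 53, 81, 107, 132]

Pooled cuts: [0, 12, 21, 25, 34, 38, 45, 53, 61, 67, 71, 81, 88, 97, 107, 111, 123, 132]

Fragment lengths:
  0→12: 12 bp
  12→21: 9 bp
  21→25: 4 bp
  25→34: 9 bp
  34→38: 4 bp
  38→45: 7 bp
  45→53: 8 bp
  53→61: 8 bp
  61→67: 6 bp
  67→71: 4 bp
  71→81: 10 bp
  81→88: 7 bp
  88→97: 9 bp
  97→107: 10 bp
  107→111: 4 bp
  111→123: 12 bp
  123→132: 9 bp
  132→0 (wrap): 147-132+0 = 15 bp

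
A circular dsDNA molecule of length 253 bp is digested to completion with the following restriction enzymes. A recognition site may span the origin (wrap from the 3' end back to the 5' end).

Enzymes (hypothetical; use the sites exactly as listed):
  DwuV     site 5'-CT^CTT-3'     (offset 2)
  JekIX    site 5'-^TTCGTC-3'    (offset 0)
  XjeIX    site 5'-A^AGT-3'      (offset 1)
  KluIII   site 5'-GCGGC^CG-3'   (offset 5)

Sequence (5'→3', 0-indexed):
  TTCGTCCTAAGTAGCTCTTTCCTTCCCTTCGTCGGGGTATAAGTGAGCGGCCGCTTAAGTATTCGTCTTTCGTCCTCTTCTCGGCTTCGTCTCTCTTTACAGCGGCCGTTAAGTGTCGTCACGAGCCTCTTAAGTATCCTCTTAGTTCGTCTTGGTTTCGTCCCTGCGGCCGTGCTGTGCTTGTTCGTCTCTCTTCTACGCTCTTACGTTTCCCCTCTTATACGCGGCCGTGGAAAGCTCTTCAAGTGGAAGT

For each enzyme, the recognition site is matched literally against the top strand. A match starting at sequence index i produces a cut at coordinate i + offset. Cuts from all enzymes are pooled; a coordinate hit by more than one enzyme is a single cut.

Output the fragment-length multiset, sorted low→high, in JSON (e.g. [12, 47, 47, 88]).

[3,4,4,5,5,5,6,6,7,7,8,8,9,9,9,9,10,10,11,11,11,12,12,13,14,14,14,17]

Scan for sites:
  DwuV CTCTT/2: at [14, 74, 92, 126, 138, 190, 200, 214, 237] ⇒ [16, 76, 94, 128, 140, 192, 202, 216, 239]
  JekIX TTCGTC/0: at [0, 27, 61, 68, 85, 145, 156, 183] ⇒ [0, 27, 61, 68, 85, 145, 156, 183]
  XjeIX AAGT/1: at [8, 40, 56, 110, 131, 243, 249] ⇒ [9, 41, 57, 111, 132, 244, 250]
  KluIII GCGGCCG/5: at [46, 101, 165, 223] ⇒ [51, 106, 170, 228]

All cut coordinates (distinct, sorted): [0, 9, 16, 27, 41, 51, 57, 61, 68, 76, 85, 94, 106, 111, 128, 132, 140, 145, 156, 170, 183, 192, 202, 216, 228, 239, 244, 250]

Fragments:
  0→9: 9 bp
  9→16: 7 bp
  16→27: 11 bp
  27→41: 14 bp
  41→51: 10 bp
  51→57: 6 bp
  57→61: 4 bp
  61→68: 7 bp
  68→76: 8 bp
  76→85: 9 bp
  85→94: 9 bp
  94→106: 12 bp
  106→111: 5 bp
  111→128: 17 bp
  128→132: 4 bp
  132→140: 8 bp
  140→145: 5 bp
  145→156: 11 bp
  156→170: 14 bp
  170→183: 13 bp
  183→192: 9 bp
  192→202: 10 bp
  202→216: 14 bp
  216→228: 12 bp
  228→239: 11 bp
  239→244: 5 bp
  244→250: 6 bp
  250→0 (wrap): 253-250+0 = 3 bp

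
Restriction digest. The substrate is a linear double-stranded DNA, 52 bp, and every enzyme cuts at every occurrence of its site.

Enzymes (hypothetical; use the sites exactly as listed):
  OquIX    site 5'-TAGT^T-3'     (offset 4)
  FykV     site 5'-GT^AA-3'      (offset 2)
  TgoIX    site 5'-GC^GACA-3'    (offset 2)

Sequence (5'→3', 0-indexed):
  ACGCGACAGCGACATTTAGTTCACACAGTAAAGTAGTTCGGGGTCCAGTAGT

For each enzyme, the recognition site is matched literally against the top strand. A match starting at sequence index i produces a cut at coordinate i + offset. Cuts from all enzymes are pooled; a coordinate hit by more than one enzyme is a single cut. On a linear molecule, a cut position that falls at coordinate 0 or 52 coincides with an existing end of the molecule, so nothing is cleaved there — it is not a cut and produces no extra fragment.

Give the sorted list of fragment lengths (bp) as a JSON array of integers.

Per-enzyme occurrences:
  OquIX TAGTT/4: at [16, 33] ⇒ [20, 37]
  FykV GTAA/2: at [27] ⇒ [29]
  TgoIX GCGACA/2: at [2, 8] ⇒ [4, 10]

Pooled cuts: [4, 10, 20, 29, 37]

Fragment lengths:
  [0,4): 4 bp
  [4,10): 6 bp
  [10,20): 10 bp
  [20,29): 9 bp
  [29,37): 8 bp
  [37,52): 15 bp

[4,6,8,9,10,15]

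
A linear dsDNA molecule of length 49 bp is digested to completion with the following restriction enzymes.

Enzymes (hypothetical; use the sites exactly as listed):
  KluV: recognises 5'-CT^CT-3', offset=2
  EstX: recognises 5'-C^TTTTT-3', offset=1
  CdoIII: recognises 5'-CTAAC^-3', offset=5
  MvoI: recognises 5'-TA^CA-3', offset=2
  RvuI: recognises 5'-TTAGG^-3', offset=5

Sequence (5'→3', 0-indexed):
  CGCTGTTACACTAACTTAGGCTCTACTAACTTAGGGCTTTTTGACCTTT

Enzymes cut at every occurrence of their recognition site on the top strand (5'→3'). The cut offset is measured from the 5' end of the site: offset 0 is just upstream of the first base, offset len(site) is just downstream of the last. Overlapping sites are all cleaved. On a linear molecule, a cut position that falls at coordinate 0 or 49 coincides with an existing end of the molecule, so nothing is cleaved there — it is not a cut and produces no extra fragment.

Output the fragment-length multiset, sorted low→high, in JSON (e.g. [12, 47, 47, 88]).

[2,2,5,5,7,8,8,12]

Per-enzyme occurrences:
  KluV CTCT/2: at [20] ⇒ [22]
  EstX CTTTTT/1: at [36] ⇒ [37]
  CdoIII CTAAC/5: at [10, 25] ⇒ [15, 30]
  MvoI TACA/2: at [6] ⇒ [8]
  RvuI TTAGG/5: at [15, 30] ⇒ [20, 35]

Pooled cuts: [8, 15, 20, 22, 30, 35, 37]

Fragment lengths:
  [0,8): 8 bp
  [8,15): 7 bp
  [15,20): 5 bp
  [20,22): 2 bp
  [22,30): 8 bp
  [30,35): 5 bp
  [35,37): 2 bp
  [37,49): 12 bp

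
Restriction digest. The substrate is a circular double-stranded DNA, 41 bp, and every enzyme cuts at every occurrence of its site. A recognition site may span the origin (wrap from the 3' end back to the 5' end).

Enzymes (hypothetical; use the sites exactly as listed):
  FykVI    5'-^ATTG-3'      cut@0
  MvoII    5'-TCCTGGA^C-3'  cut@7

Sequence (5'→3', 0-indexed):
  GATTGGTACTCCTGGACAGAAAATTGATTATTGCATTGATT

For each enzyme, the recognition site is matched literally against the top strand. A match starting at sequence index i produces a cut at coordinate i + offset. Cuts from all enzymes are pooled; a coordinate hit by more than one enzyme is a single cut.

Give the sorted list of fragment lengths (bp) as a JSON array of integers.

Site scan:
  FykVI (ATTG, off=0): starts [1, 22, 29, 34, 38] → cuts [1, 22, 29, 34, 38]
  MvoII (TCCTGGAC, off=7): starts [9] → cuts [16]

Pooled cuts: [1, 16, 22, 29, 34, 38]

Fragment lengths:
  1→16: 15 bp
  16→22: 6 bp
  22→29: 7 bp
  29→34: 5 bp
  34→38: 4 bp
  38→1 (wrap): 41-38+1 = 4 bp

[4,4,5,6,7,15]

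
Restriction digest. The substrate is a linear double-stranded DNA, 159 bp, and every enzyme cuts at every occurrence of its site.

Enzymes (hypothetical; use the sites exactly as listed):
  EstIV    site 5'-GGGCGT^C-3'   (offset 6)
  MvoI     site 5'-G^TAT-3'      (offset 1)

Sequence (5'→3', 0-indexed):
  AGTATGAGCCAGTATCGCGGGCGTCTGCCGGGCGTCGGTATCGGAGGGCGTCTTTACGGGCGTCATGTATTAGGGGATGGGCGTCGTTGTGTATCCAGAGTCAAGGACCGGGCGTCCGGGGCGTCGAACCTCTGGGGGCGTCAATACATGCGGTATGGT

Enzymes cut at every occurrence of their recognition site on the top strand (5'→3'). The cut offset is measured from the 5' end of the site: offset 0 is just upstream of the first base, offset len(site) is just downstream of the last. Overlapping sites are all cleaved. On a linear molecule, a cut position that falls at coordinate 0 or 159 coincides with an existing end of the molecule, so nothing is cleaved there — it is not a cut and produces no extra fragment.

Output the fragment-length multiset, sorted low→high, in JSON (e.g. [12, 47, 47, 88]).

[2,3,4,6,7,9,10,11,12,12,12,13,17,17,24]

Scan for sites:
  EstIV GGGCGTC/6: at [18, 29, 45, 57, 78, 109, 118, 135] ⇒ [24, 35, 51, 63, 84, 115, 124, 141]
  MvoI GTAT/1: at [1, 11, 37, 66, 90, 152] ⇒ [2, 12, 38, 67, 91, 153]

All cut coordinates (distinct, sorted): [2, 12, 24, 35, 38, 51, 63, 67, 84, 91, 115, 124, 141, 153]

Fragments:
  [0,2): 2 bp
  [2,12): 10 bp
  [12,24): 12 bp
  [24,35): 11 bp
  [35,38): 3 bp
  [38,51): 13 bp
  [51,63): 12 bp
  [63,67): 4 bp
  [67,84): 17 bp
  [84,91): 7 bp
  [91,115): 24 bp
  [115,124): 9 bp
  [124,141): 17 bp
  [141,153): 12 bp
  [153,159): 6 bp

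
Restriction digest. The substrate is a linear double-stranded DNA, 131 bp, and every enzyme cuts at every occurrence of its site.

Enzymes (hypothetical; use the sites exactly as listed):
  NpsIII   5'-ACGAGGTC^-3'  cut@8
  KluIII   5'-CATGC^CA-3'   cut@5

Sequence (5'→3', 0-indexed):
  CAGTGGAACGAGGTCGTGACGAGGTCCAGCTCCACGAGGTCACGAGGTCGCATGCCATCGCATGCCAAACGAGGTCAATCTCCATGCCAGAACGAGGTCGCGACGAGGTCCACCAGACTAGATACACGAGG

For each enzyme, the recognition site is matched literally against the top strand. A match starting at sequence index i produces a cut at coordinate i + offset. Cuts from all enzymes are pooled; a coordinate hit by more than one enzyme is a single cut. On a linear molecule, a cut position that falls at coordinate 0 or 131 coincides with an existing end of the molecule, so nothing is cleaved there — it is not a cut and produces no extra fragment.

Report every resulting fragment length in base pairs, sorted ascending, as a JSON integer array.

[6,8,10,11,11,11,11,12,15,15,21]

Site scan:
  NpsIII ACGAGGTC/8: at [7, 18, 33, 41, 68, 91, 102] ⇒ [15, 26, 41, 49, 76, 99, 110]
  KluIII CATGCCA/5: at [50, 60, 82] ⇒ [55, 65, 87]

All cut coordinates (distinct, sorted): [15, 26, 41, 49, 55, 65, 76, 87, 99, 110]

Fragment lengths:
  [0,15): 15 bp
  [15,26): 11 bp
  [26,41): 15 bp
  [41,49): 8 bp
  [49,55): 6 bp
  [55,65): 10 bp
  [65,76): 11 bp
  [76,87): 11 bp
  [87,99): 12 bp
  [99,110): 11 bp
  [110,131): 21 bp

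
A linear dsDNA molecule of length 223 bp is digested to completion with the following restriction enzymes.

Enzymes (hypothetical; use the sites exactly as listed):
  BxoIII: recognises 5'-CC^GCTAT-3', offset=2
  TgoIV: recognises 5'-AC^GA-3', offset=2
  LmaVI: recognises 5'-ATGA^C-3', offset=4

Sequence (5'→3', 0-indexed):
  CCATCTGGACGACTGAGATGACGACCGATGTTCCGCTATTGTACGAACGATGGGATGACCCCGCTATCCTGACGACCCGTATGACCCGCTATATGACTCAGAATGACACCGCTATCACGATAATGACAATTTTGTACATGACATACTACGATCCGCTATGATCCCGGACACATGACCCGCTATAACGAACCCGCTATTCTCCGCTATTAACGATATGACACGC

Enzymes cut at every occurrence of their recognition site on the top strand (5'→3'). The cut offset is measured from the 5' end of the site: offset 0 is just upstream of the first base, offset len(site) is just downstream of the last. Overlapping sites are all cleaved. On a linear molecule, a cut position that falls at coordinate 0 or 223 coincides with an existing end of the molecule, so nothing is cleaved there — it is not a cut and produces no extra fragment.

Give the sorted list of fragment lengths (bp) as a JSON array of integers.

Scan for sites:
  BxoIII CCGCTAT/2: at [32, 60, 85, 108, 152, 176, 190, 200] ⇒ [34, 62, 87, 110, 154, 178, 192, 202]
  TgoIV ACGA/2: at [8, 20, 42, 46, 71, 116, 147, 184, 209] ⇒ [10, 22, 44, 48, 73, 118, 149, 186, 211]
  LmaVI ATGAC/4: at [17, 54, 80, 92, 102, 122, 137, 171, 214] ⇒ [21, 58, 84, 96, 106, 126, 141, 175, 218]

Pooled cuts: [10, 21, 22, 34, 44, 48, 58, 62, 73, 84, 87, 96, 106, 110, 118, 126, 141, 149, 154, 175, 178, 186, 192, 202, 211, 218]

Fragment lengths:
  [0,10): 10 bp
  [10,21): 11 bp
  [21,22): 1 bp
  [22,34): 12 bp
  [34,44): 10 bp
  [44,48): 4 bp
  [48,58): 10 bp
  [58,62): 4 bp
  [62,73): 11 bp
  [73,84): 11 bp
  [84,87): 3 bp
  [87,96): 9 bp
  [96,106): 10 bp
  [106,110): 4 bp
  [110,118): 8 bp
  [118,126): 8 bp
  [126,141): 15 bp
  [141,149): 8 bp
  [149,154): 5 bp
  [154,175): 21 bp
  [175,178): 3 bp
  [178,186): 8 bp
  [186,192): 6 bp
  [192,202): 10 bp
  [202,211): 9 bp
  [211,218): 7 bp
  [218,223): 5 bp

[1,3,3,4,4,4,5,5,6,7,8,8,8,8,9,9,10,10,10,10,10,11,11,11,12,15,21]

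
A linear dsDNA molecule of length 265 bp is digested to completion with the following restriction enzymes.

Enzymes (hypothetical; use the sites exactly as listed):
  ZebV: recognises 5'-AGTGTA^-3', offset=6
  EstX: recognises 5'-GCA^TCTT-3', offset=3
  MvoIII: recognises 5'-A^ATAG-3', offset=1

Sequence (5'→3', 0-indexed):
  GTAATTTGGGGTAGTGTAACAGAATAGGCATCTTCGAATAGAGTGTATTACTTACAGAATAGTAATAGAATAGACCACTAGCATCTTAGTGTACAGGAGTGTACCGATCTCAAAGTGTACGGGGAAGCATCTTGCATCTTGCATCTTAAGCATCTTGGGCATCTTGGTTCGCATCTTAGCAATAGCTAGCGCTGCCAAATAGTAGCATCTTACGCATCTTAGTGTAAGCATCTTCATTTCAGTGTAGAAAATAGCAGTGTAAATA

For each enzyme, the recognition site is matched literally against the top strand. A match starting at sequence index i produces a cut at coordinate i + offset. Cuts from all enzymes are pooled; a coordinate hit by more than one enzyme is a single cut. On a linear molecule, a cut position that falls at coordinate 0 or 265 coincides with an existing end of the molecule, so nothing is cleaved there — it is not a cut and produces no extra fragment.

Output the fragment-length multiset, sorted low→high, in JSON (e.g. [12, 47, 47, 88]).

Site scan:
  ZebV (AGTGTA, off=6): starts [12, 41, 87, 97, 113, 220, 240, 255] → cuts [18, 47, 93, 103, 119, 226, 246, 261]
  EstX (GCATCTT, off=3): starts [27, 80, 126, 133, 140, 149, 158, 170, 204, 213, 227] → cuts [30, 83, 129, 136, 143, 152, 161, 173, 207, 216, 230]
  MvoIII (AATAG, off=1): starts [22, 36, 57, 63, 68, 180, 197, 249] → cuts [23, 37, 58, 64, 69, 181, 198, 250]

All cut coordinates (distinct, sorted): [18, 23, 30, 37, 47, 58, 64, 69, 83, 93, 103, 119, 129, 136, 143, 152, 161, 173, 181, 198, 207, 216, 226, 230, 246, 250, 261]

Fragment lengths:
  [0,18): 18 bp
  [18,23): 5 bp
  [23,30): 7 bp
  [30,37): 7 bp
  [37,47): 10 bp
  [47,58): 11 bp
  [58,64): 6 bp
  [64,69): 5 bp
  [69,83): 14 bp
  [83,93): 10 bp
  [93,103): 10 bp
  [103,119): 16 bp
  [119,129): 10 bp
  [129,136): 7 bp
  [136,143): 7 bp
  [143,152): 9 bp
  [152,161): 9 bp
  [161,173): 12 bp
  [173,181): 8 bp
  [181,198): 17 bp
  [198,207): 9 bp
  [207,216): 9 bp
  [216,226): 10 bp
  [226,230): 4 bp
  [230,246): 16 bp
  [246,250): 4 bp
  [250,261): 11 bp
  [261,265): 4 bp

[4,4,4,5,5,6,7,7,7,7,8,9,9,9,9,10,10,10,10,10,11,11,12,14,16,16,17,18]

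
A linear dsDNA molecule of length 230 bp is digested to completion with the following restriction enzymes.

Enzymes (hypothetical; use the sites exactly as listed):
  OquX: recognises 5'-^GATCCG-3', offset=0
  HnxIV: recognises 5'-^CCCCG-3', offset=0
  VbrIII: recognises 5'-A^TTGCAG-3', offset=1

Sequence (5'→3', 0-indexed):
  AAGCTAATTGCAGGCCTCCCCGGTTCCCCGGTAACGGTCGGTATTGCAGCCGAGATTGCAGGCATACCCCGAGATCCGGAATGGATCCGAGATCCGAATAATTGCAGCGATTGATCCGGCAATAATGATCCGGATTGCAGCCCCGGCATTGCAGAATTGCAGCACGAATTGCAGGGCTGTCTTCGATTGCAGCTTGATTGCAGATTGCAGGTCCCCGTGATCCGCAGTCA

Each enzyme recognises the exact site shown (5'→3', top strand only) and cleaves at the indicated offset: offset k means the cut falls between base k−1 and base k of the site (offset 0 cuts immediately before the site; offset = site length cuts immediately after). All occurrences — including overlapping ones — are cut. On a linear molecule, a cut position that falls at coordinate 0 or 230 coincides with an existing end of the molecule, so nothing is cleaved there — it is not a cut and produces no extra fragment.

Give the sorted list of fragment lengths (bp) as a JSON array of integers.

[6,6,6,7,7,7,8,8,8,8,8,10,11,11,11,11,11,12,12,12,14,18,18]

Scan for sites:
  OquX GATCCG/0: at [72, 83, 90, 112, 126, 218] ⇒ [72, 83, 90, 112, 126, 218]
  HnxIV CCCCG/0: at [17, 25, 66, 140, 212] ⇒ [17, 25, 66, 140, 212]
  VbrIII ATTGCAG/1: at [6, 42, 54, 100, 133, 147, 155, 167, 185, 196, 203] ⇒ [7, 43, 55, 101, 134, 148, 156, 168, 186, 197, 204]

Pooled cuts: [7, 17, 25, 43, 55, 66, 72, 83, 90, 101, 112, 126, 134, 140, 148, 156, 168, 186, 197, 204, 212, 218]

Fragment lengths:
  [0,7): 7 bp
  [7,17): 10 bp
  [17,25): 8 bp
  [25,43): 18 bp
  [43,55): 12 bp
  [55,66): 11 bp
  [66,72): 6 bp
  [72,83): 11 bp
  [83,90): 7 bp
  [90,101): 11 bp
  [101,112): 11 bp
  [112,126): 14 bp
  [126,134): 8 bp
  [134,140): 6 bp
  [140,148): 8 bp
  [148,156): 8 bp
  [156,168): 12 bp
  [168,186): 18 bp
  [186,197): 11 bp
  [197,204): 7 bp
  [204,212): 8 bp
  [212,218): 6 bp
  [218,230): 12 bp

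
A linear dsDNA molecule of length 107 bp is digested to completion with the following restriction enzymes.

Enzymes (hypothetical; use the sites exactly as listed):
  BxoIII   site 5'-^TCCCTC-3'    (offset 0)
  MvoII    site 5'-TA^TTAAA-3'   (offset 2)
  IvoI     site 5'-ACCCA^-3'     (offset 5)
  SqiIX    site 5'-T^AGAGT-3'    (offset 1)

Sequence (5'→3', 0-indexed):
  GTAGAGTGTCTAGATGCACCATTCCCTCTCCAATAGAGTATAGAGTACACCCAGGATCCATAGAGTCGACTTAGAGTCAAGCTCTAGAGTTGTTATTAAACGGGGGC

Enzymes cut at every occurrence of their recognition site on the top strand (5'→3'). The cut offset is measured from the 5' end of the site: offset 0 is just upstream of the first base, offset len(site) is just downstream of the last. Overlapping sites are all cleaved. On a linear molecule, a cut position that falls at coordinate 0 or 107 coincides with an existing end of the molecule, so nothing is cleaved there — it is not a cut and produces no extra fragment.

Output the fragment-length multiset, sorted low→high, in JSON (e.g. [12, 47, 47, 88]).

[2,7,8,10,11,12,12,12,13,20]

Per-enzyme occurrences:
  BxoIII (TCCCTC, off=0): starts [22] → cuts [22]
  MvoII (TATTAAA, off=2): starts [93] → cuts [95]
  IvoI (ACCCA, off=5): starts [48] → cuts [53]
  SqiIX (TAGAGT, off=1): starts [1, 33, 40, 60, 71, 84] → cuts [2, 34, 41, 61, 72, 85]

Pooled cuts: [2, 22, 34, 41, 53, 61, 72, 85, 95]

Fragments:
  [0,2): 2 bp
  [2,22): 20 bp
  [22,34): 12 bp
  [34,41): 7 bp
  [41,53): 12 bp
  [53,61): 8 bp
  [61,72): 11 bp
  [72,85): 13 bp
  [85,95): 10 bp
  [95,107): 12 bp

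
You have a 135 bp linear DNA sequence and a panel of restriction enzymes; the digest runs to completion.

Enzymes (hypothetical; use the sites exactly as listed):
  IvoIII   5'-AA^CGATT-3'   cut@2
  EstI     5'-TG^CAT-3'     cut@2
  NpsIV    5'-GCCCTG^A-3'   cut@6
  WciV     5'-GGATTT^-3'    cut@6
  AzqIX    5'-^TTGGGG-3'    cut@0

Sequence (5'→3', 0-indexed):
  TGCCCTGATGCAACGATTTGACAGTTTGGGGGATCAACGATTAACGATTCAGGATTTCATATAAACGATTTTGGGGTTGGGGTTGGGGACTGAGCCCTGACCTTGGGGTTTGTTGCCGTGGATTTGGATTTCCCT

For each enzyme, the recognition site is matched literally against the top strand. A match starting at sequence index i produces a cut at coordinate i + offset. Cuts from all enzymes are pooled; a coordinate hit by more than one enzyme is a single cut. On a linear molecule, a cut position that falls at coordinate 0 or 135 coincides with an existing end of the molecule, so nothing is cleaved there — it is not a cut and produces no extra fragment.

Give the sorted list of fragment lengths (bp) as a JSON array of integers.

[3,4,5,6,6,6,6,7,7,8,12,12,13,17,23]

Site scan:
  IvoIII AACGATT/2: at [11, 35, 42, 63] ⇒ [13, 37, 44, 65]
  EstI (TGCAT, off=2): no sites
  NpsIV GCCCTGA/6: at [1, 93] ⇒ [7, 99]
  WciV GGATTT/6: at [51, 119, 125] ⇒ [57, 125, 131]
  AzqIX TTGGGG/0: at [25, 70, 76, 82, 102] ⇒ [25, 70, 76, 82, 102]

Pooled cuts: [7, 13, 25, 37, 44, 57, 65, 70, 76, 82, 99, 102, 125, 131]

Fragment lengths:
  [0,7): 7 bp
  [7,13): 6 bp
  [13,25): 12 bp
  [25,37): 12 bp
  [37,44): 7 bp
  [44,57): 13 bp
  [57,65): 8 bp
  [65,70): 5 bp
  [70,76): 6 bp
  [76,82): 6 bp
  [82,99): 17 bp
  [99,102): 3 bp
  [102,125): 23 bp
  [125,131): 6 bp
  [131,135): 4 bp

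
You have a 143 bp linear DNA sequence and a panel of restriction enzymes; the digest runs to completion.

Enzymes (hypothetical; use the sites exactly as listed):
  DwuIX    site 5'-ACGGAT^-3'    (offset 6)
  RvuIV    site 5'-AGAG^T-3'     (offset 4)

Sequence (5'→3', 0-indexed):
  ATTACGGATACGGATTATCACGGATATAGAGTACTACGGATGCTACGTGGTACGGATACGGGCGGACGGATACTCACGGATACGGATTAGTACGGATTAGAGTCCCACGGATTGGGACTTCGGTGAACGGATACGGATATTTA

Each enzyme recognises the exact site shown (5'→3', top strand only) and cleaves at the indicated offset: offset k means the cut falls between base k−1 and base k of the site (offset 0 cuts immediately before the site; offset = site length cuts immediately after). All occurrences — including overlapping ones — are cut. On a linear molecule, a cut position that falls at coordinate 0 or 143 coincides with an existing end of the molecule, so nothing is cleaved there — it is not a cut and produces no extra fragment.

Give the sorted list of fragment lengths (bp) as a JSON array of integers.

Site scan:
  DwuIX (ACGGAT, off=6): starts [3, 9, 19, 35, 51, 65, 75, 81, 91, 106, 126, 132] → cuts [9, 15, 25, 41, 57, 71, 81, 87, 97, 112, 132, 138]
  RvuIV (AGAGT, off=4): starts [27, 98] → cuts [31, 102]

Pooled cuts: [9, 15, 25, 31, 41, 57, 71, 81, 87, 97, 102, 112, 132, 138]

Fragments:
  [0,9): 9 bp
  [9,15): 6 bp
  [15,25): 10 bp
  [25,31): 6 bp
  [31,41): 10 bp
  [41,57): 16 bp
  [57,71): 14 bp
  [71,81): 10 bp
  [81,87): 6 bp
  [87,97): 10 bp
  [97,102): 5 bp
  [102,112): 10 bp
  [112,132): 20 bp
  [132,138): 6 bp
  [138,143): 5 bp

[5,5,6,6,6,6,9,10,10,10,10,10,14,16,20]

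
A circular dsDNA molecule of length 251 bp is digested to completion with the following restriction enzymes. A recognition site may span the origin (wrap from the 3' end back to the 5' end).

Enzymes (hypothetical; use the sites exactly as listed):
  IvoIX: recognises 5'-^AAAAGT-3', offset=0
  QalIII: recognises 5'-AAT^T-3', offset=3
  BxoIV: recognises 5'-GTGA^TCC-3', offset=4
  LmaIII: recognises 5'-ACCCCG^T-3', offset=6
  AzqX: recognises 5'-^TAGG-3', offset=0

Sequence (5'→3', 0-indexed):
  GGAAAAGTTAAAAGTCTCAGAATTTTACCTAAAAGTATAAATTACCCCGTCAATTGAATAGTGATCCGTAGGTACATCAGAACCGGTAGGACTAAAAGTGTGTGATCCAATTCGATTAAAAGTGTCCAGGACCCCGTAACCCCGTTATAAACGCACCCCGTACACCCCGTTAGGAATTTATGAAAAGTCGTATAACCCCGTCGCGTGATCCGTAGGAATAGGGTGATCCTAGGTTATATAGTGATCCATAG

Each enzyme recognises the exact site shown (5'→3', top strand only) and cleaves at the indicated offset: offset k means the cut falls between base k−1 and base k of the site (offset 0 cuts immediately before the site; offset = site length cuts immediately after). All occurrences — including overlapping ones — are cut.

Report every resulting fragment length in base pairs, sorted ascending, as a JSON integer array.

[1,3,4,4,4,5,5,5,6,6,6,7,7,7,7,7,8,8,8,9,10,12,12,14,15,16,18,18,19]

Per-enzyme occurrences:
  IvoIX AAAAGT/0: at [2, 9, 30, 93, 117, 182] ⇒ [2, 9, 30, 93, 117, 182]
  QalIII AATT/3: at [20, 39, 51, 108, 174] ⇒ [23, 42, 54, 111, 177]
  BxoIV GTGATCC/4: at [60, 101, 204, 222, 240] ⇒ [64, 105, 208, 226, 244]
  LmaIII ACCCCGT/6: at [43, 130, 138, 154, 163, 194] ⇒ [49, 136, 144, 160, 169, 200]
  AzqX TAGG/0: at [68, 86, 170, 212, 218, 229, 248] ⇒ [68, 86, 170, 212, 218, 229, 248]

All cut coordinates (distinct, sorted): [2, 9, 23, 30, 42, 49, 54, 64, 68, 86, 93, 105, 111, 117, 136, 144, 160, 169, 170, 177, 182, 200, 208, 212, 218, 226, 229, 244, 248]

Fragments:
  2→9: 7 bp
  9→23: 14 bp
  23→30: 7 bp
  30→42: 12 bp
  42→49: 7 bp
  49→54: 5 bp
  54→64: 10 bp
  64→68: 4 bp
  68→86: 18 bp
  86→93: 7 bp
  93→105: 12 bp
  105→111: 6 bp
  111→117: 6 bp
  117→136: 19 bp
  136→144: 8 bp
  144→160: 16 bp
  160→169: 9 bp
  169→170: 1 bp
  170→177: 7 bp
  177→182: 5 bp
  182→200: 18 bp
  200→208: 8 bp
  208→212: 4 bp
  212→218: 6 bp
  218→226: 8 bp
  226→229: 3 bp
  229→244: 15 bp
  244→248: 4 bp
  248→2 (wrap): 251-248+2 = 5 bp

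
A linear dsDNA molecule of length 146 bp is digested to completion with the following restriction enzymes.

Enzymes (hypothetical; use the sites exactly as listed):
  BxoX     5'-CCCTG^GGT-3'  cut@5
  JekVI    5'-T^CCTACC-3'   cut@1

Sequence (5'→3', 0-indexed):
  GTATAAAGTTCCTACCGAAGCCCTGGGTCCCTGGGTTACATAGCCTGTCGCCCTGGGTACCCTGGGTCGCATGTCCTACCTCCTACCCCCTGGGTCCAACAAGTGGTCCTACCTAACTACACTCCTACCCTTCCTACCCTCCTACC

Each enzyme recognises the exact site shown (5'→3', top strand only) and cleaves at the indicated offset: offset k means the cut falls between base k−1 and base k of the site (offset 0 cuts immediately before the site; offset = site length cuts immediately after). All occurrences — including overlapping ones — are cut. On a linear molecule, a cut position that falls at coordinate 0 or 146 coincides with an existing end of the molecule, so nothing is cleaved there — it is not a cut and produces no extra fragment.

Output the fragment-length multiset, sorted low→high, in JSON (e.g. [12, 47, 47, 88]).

[6,7,8,8,9,9,10,10,11,15,15,16,22]

Site scan:
  BxoX CCCTGGGT/5: at [20, 28, 50, 59, 87] ⇒ [25, 33, 55, 64, 92]
  JekVI TCCTACC/1: at [9, 73, 80, 106, 122, 131, 139] ⇒ [10, 74, 81, 107, 123, 132, 140]

All cut coordinates (distinct, sorted): [10, 25, 33, 55, 64, 74, 81, 92, 107, 123, 132, 140]

Fragment lengths:
  [0,10): 10 bp
  [10,25): 15 bp
  [25,33): 8 bp
  [33,55): 22 bp
  [55,64): 9 bp
  [64,74): 10 bp
  [74,81): 7 bp
  [81,92): 11 bp
  [92,107): 15 bp
  [107,123): 16 bp
  [123,132): 9 bp
  [132,140): 8 bp
  [140,146): 6 bp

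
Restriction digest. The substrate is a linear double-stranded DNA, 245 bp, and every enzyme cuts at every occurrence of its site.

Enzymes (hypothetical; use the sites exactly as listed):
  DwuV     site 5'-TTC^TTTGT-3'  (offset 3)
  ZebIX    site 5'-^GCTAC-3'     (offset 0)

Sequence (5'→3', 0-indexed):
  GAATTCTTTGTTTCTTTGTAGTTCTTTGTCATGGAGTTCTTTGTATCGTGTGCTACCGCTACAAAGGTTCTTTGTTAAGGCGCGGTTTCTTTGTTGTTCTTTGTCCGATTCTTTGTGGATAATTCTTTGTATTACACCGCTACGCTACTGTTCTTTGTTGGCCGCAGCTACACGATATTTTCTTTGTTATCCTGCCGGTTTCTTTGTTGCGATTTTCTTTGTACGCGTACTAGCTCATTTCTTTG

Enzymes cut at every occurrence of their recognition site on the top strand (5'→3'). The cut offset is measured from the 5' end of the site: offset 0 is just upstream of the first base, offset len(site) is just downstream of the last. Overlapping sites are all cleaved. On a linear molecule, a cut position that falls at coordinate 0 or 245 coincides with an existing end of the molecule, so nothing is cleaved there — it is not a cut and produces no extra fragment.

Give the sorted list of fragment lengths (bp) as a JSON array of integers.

[5,6,6,8,10,10,10,12,12,13,13,13,14,15,15,16,19,20,28]

Scan for sites:
  DwuV (TTCTTTGT, off=3): starts [3, 11, 21, 36, 67, 86, 96, 108, 122, 150, 179, 199, 214] → cuts [6, 14, 24, 39, 70, 89, 99, 111, 125, 153, 182, 202, 217]
  ZebIX (GCTAC, off=0): starts [51, 57, 138, 143, 166] → cuts [51, 57, 138, 143, 166]

Pooled cuts: [6, 14, 24, 39, 51, 57, 70, 89, 99, 111, 125, 138, 143, 153, 166, 182, 202, 217]

Fragments:
  [0,6): 6 bp
  [6,14): 8 bp
  [14,24): 10 bp
  [24,39): 15 bp
  [39,51): 12 bp
  [51,57): 6 bp
  [57,70): 13 bp
  [70,89): 19 bp
  [89,99): 10 bp
  [99,111): 12 bp
  [111,125): 14 bp
  [125,138): 13 bp
  [138,143): 5 bp
  [143,153): 10 bp
  [153,166): 13 bp
  [166,182): 16 bp
  [182,202): 20 bp
  [202,217): 15 bp
  [217,245): 28 bp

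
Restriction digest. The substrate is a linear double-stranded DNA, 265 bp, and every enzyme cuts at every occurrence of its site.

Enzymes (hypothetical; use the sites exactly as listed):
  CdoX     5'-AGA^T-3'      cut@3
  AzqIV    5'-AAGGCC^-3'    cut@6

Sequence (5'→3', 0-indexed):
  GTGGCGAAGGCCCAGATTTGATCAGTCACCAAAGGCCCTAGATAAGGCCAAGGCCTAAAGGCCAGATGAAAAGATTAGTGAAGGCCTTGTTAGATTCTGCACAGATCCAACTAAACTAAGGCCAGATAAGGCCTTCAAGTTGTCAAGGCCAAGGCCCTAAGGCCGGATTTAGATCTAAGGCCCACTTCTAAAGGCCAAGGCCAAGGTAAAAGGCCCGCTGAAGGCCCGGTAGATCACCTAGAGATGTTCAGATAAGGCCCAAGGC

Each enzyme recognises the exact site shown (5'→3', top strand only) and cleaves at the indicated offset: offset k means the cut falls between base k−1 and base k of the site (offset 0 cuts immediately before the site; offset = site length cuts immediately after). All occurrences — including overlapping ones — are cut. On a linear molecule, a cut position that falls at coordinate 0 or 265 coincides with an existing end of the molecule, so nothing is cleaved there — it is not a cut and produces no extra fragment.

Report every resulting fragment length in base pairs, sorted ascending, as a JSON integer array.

Scan for sites:
  CdoX (AGAT, off=3): starts [13, 39, 63, 71, 91, 102, 123, 170, 230, 241, 249] → cuts [16, 42, 66, 74, 94, 105, 126, 173, 233, 244, 252]
  AzqIV (AAGGCC, off=6): starts [6, 31, 43, 49, 57, 80, 117, 127, 144, 150, 158, 176, 190, 196, 209, 220, 253] → cuts [12, 37, 49, 55, 63, 86, 123, 133, 150, 156, 164, 182, 196, 202, 215, 226, 259]

Pooled cuts: [12, 16, 37, 42, 49, 55, 63, 66, 74, 86, 94, 105, 123, 126, 133, 150, 156, 164, 173, 182, 196, 202, 215, 226, 233, 244, 252, 259]

Fragments:
  [0,12): 12 bp
  [12,16): 4 bp
  [16,37): 21 bp
  [37,42): 5 bp
  [42,49): 7 bp
  [49,55): 6 bp
  [55,63): 8 bp
  [63,66): 3 bp
  [66,74): 8 bp
  [74,86): 12 bp
  [86,94): 8 bp
  [94,105): 11 bp
  [105,123): 18 bp
  [123,126): 3 bp
  [126,133): 7 bp
  [133,150): 17 bp
  [150,156): 6 bp
  [156,164): 8 bp
  [164,173): 9 bp
  [173,182): 9 bp
  [182,196): 14 bp
  [196,202): 6 bp
  [202,215): 13 bp
  [215,226): 11 bp
  [226,233): 7 bp
  [233,244): 11 bp
  [244,252): 8 bp
  [252,259): 7 bp
  [259,265): 6 bp

[3,3,4,5,6,6,6,6,7,7,7,7,8,8,8,8,8,9,9,11,11,11,12,12,13,14,17,18,21]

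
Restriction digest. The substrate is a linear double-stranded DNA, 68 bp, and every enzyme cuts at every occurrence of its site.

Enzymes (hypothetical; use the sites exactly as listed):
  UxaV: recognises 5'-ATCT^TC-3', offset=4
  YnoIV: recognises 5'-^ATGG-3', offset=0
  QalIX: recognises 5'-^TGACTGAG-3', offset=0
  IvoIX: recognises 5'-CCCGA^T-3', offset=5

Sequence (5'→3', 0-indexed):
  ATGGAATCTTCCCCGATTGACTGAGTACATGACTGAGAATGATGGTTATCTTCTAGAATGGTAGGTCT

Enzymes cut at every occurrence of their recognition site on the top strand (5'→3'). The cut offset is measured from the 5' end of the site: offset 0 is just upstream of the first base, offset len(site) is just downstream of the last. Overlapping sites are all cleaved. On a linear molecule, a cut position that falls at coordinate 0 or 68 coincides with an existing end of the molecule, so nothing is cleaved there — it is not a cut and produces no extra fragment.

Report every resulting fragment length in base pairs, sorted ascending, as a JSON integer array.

Scan for sites:
  UxaV (ATCTTC, off=4): starts [5, 47] → cuts [9, 51]
  YnoIV (ATGG, off=0): starts [0, 41, 57] → cuts [41, 57] (position 0 is a terminus of the linear molecule — no cut)
  QalIX (TGACTGAG, off=0): starts [17, 29] → cuts [17, 29]
  IvoIX (CCCGAT, off=5): starts [11] → cuts [16]

All cut coordinates (distinct, sorted): [9, 16, 17, 29, 41, 51, 57]

Fragments:
  [0,9): 9 bp
  [9,16): 7 bp
  [16,17): 1 bp
  [17,29): 12 bp
  [29,41): 12 bp
  [41,51): 10 bp
  [51,57): 6 bp
  [57,68): 11 bp

[1,6,7,9,10,11,12,12]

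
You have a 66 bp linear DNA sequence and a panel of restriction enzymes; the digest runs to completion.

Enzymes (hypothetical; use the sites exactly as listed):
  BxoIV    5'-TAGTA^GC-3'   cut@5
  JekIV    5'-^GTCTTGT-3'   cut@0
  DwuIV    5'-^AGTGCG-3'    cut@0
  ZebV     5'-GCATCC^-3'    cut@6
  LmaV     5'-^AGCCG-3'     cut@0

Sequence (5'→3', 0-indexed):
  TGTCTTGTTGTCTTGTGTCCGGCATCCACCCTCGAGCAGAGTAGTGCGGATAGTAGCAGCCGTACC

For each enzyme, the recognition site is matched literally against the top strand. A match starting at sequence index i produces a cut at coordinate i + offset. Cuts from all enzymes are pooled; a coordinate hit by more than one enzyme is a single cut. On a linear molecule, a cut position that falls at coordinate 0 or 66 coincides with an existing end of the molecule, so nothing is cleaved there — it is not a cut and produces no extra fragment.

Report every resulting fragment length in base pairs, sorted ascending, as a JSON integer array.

[1,2,8,9,13,15,18]

Per-enzyme occurrences:
  BxoIV TAGTAGC/5: at [50] ⇒ [55]
  JekIV GTCTTGT/0: at [1, 9] ⇒ [1, 9]
  DwuIV AGTGCG/0: at [42] ⇒ [42]
  ZebV GCATCC/6: at [21] ⇒ [27]
  LmaV AGCCG/0: at [57] ⇒ [57]

All cut coordinates (distinct, sorted): [1, 9, 27, 42, 55, 57]

Fragment lengths:
  [0,1): 1 bp
  [1,9): 8 bp
  [9,27): 18 bp
  [27,42): 15 bp
  [42,55): 13 bp
  [55,57): 2 bp
  [57,66): 9 bp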